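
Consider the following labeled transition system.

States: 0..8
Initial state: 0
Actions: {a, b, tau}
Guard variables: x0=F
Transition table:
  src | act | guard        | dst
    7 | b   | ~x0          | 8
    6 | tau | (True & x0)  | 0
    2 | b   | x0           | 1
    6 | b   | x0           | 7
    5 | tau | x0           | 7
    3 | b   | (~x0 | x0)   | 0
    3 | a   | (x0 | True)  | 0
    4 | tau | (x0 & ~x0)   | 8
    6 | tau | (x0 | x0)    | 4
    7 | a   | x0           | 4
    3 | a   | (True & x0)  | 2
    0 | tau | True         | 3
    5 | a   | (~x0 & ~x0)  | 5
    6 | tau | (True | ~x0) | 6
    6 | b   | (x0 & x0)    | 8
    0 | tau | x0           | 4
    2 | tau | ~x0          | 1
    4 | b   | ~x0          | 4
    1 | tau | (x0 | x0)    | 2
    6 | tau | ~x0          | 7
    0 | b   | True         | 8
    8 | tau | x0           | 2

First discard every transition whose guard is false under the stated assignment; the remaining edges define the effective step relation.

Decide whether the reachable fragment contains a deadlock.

Reachable = {0,3,8}
  0: b→8  tau→3  [deg 2]
  3: a→0  b→0  [deg 2]
  8: ∅  [deadlock]
trace reaching 8: b

Answer: DEADLOCK at state 8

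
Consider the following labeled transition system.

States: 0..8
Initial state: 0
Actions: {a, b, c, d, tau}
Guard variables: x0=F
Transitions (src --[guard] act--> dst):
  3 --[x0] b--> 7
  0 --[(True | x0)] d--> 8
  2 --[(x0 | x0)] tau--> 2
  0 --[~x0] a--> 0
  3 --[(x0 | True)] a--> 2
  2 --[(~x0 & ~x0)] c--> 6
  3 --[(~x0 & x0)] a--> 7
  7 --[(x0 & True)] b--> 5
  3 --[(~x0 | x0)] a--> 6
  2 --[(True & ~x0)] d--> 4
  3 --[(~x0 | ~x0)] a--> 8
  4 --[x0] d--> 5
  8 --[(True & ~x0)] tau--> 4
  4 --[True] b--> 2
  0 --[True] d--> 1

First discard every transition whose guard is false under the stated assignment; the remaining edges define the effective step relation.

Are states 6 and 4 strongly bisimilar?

Answer: NOT BISIMILAR

Analysis:
Compute ~ classes (split until stable):
  π0 = {{0,1,2,3,4,5,6,7,8}}
  π1 = {{0},{1,5,6,7},{2},{3},{4},{8}}
Fixed point at round 2; 6 class(es).
6∈{1,5,6,7}, 4∈{4}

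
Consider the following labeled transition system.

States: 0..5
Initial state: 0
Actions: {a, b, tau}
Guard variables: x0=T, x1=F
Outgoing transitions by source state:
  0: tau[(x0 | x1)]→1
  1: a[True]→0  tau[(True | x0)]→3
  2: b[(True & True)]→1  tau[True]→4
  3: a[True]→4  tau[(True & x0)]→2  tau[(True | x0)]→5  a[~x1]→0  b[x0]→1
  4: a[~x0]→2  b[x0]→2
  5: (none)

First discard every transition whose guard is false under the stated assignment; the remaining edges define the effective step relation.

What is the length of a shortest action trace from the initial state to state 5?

Answer: 3

Working:
BFS to 5:
  depth 0: {0}
  depth 1: {1}
  depth 2: {3}
  depth 3: {2,4,5}
5 enters at depth 3; path tau·tau·tau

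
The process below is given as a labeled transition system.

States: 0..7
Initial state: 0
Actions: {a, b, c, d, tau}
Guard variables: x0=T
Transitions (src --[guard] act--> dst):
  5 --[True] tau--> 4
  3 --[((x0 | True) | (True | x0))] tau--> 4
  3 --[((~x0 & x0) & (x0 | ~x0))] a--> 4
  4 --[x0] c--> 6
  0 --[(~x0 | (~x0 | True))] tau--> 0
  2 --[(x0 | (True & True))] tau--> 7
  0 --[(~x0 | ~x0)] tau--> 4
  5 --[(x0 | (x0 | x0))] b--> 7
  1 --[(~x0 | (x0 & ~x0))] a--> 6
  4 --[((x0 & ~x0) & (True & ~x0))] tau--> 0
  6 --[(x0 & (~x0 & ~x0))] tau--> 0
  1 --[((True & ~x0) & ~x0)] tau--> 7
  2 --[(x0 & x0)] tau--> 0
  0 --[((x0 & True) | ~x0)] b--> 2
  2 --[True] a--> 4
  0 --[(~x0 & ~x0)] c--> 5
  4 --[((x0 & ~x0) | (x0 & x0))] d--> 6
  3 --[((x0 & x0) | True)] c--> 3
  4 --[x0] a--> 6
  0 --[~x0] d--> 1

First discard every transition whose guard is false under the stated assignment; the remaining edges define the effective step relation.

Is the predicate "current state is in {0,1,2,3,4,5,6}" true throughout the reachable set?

Safe = {0,1,2,3,4,5,6}
R = {0,2,4,6,7}
  0: ok
  2: ok
  4: ok
  6: ok
  7: outside
counterexample path to 7: b·tau

Answer: INVARIANT VIOLATED at state 7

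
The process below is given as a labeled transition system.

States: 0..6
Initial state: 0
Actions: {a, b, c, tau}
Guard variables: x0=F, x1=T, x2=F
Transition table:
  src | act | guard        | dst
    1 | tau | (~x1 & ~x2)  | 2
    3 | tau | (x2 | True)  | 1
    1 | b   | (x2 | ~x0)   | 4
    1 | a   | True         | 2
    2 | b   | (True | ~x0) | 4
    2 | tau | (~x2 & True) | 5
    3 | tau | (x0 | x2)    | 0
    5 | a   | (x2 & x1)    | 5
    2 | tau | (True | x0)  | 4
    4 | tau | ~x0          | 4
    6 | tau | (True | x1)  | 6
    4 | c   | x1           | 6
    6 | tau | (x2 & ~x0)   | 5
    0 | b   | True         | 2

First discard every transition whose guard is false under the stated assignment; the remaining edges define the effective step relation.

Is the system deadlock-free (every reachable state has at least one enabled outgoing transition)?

Answer: DEADLOCK at state 5

Trace:
Reach set: {0,2,4,5,6}
  0: b→2  [1 out]
  2: b→4  tau→4  tau→5  [3 out]
  4: c→6  tau→4  [2 out]
  5: ∅  [STUCK]
  6: tau→6  [1 out]
witness 5: b·tau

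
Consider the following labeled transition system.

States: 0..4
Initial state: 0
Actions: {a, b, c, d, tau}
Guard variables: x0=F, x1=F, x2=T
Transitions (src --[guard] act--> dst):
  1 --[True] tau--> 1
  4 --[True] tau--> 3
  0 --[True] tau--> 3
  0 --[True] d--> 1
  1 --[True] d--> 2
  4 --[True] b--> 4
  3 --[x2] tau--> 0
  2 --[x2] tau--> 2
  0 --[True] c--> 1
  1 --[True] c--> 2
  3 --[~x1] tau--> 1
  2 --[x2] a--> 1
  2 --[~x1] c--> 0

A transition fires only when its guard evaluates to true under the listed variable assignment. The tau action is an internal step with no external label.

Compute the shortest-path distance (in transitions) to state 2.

Answer: 2

Analysis:
BFS to 2:
  depth 0: {0}
  depth 1: {1,3}
  depth 2: {2}
depth(2)=2, e.g. c·c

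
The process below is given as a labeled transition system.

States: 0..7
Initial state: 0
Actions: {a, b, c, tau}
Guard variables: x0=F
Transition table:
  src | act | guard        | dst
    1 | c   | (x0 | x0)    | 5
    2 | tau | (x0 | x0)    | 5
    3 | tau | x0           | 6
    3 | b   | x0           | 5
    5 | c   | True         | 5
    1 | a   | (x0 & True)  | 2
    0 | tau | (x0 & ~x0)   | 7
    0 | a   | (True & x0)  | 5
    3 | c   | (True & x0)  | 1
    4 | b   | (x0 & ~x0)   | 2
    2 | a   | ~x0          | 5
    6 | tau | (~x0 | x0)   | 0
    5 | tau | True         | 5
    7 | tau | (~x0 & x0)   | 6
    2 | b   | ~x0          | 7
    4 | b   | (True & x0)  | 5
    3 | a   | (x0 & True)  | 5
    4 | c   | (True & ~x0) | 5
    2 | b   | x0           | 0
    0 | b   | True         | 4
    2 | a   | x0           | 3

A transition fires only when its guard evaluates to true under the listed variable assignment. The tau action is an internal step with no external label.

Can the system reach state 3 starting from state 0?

After dropping false guards: 7 live edges.
L0 = {0}
L1 = {4}  cumulative {0,4}
L2 = {5}  cumulative {0,4,5}
Reachable = {0,4,5}

Answer: UNREACHABLE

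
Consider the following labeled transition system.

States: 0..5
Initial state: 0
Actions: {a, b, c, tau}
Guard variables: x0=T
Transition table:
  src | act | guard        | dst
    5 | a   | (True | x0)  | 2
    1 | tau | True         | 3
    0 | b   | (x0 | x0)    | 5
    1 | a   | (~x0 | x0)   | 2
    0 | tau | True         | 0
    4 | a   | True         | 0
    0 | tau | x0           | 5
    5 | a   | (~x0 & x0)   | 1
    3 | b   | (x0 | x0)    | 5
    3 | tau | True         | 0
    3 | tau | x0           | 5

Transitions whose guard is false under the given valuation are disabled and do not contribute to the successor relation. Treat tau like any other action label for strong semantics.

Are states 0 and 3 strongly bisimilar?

Answer: BISIMILAR

Trace:
Refine partition for ~:
  round 0: {{0,1,2,3,4,5}}
  round 1: {{0,3},{1},{2},{4,5}}
  round 2: {{0,3},{1},{2},{4},{5}}
Fixed point at round 3; 5 class(es).
class of 0: {0,3}; class of 3: {0,3}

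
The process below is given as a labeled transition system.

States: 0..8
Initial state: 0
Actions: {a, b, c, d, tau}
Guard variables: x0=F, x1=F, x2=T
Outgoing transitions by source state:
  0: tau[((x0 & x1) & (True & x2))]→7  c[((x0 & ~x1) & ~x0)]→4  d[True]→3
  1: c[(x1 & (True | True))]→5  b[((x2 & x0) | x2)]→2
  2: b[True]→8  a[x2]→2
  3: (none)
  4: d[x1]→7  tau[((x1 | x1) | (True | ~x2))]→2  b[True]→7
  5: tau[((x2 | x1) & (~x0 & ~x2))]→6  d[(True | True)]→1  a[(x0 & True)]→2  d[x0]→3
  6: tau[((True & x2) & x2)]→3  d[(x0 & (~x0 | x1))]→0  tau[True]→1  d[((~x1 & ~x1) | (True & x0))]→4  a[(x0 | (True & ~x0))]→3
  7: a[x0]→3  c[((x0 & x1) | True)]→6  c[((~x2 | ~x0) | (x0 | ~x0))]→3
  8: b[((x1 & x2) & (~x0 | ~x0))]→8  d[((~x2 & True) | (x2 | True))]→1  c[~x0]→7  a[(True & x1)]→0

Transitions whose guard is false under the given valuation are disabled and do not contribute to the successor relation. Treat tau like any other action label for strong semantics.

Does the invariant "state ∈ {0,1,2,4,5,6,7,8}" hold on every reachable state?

Answer: INVARIANT VIOLATED at state 3

Working:
Allowed set {0,1,2,4,5,6,7,8}
Reachable = {0,3}
  0: safe
  3: ✗ unsafe
counterexample path to 3: d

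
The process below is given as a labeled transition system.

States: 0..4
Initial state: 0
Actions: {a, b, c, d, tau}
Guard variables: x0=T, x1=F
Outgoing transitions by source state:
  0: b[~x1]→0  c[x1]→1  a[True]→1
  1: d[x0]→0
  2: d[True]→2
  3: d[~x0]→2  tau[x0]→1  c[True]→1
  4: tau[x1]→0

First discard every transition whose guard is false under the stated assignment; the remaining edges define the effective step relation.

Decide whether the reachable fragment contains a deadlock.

Reach set: {0,1}
  0: a→1  b→0  [2 exit(s)]
  1: d→0  [1 exit(s)]

Answer: DEADLOCK-FREE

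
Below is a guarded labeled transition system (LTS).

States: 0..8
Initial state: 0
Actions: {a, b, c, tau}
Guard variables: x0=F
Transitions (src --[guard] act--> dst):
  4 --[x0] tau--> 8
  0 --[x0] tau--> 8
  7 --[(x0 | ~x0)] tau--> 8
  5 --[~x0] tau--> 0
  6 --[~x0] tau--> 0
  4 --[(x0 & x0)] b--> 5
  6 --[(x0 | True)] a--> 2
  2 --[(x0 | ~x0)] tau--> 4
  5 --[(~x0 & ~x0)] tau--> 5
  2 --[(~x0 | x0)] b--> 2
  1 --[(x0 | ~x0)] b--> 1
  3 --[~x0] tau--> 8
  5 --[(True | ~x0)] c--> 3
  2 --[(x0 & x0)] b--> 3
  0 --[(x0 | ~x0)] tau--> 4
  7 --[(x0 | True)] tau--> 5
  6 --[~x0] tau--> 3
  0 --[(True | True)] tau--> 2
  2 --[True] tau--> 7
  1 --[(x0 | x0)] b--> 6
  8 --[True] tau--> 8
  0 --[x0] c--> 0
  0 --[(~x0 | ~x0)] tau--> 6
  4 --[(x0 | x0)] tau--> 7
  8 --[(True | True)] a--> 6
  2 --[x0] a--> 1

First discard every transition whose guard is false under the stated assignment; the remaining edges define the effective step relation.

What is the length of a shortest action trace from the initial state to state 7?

Breadth-first toward 7:
  L0 = {0}
  L1 = {2,4,6}
  L2 = {3,7}
7 enters at depth 2; path tau·tau

Answer: 2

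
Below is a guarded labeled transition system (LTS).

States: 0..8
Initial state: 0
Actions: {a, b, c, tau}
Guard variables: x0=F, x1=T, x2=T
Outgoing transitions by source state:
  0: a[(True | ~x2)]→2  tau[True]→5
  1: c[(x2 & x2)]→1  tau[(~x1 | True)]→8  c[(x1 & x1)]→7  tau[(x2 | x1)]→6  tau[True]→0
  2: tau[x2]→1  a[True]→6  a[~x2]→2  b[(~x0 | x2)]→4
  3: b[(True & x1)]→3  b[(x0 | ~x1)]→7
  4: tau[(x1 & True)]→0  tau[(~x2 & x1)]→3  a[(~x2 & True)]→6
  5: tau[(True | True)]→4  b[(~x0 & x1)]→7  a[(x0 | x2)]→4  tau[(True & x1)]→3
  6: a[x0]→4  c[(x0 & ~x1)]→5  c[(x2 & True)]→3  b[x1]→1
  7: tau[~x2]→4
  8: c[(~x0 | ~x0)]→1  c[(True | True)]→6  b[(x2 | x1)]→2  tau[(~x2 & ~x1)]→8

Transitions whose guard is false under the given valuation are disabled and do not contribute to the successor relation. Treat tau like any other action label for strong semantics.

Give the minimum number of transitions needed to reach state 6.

Layered search for 6:
  Layer 0: {0}
  Layer 1: {2,5}
  Layer 2: {1,3,4,6,7}
6 enters at depth 2; path a·a

Answer: 2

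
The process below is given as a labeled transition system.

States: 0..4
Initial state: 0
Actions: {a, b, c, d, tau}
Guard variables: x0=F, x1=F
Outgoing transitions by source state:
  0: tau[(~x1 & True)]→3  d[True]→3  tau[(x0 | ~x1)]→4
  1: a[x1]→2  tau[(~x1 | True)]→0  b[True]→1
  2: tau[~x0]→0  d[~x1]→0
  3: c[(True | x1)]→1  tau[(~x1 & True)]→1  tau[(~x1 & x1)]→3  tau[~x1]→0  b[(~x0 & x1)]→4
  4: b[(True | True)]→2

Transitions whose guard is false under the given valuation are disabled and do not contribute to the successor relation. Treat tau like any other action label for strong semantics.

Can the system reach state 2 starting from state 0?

Answer: REACHABLE

Working:
After dropping false guards: 11 live edges.
L0 = {0}
L1 = {3,4}  now seen {0,3,4}
L2 = {1,2}  now seen {0,1,2,3,4}
Reach set: {0,1,2,3,4}
Path to 2: tau·b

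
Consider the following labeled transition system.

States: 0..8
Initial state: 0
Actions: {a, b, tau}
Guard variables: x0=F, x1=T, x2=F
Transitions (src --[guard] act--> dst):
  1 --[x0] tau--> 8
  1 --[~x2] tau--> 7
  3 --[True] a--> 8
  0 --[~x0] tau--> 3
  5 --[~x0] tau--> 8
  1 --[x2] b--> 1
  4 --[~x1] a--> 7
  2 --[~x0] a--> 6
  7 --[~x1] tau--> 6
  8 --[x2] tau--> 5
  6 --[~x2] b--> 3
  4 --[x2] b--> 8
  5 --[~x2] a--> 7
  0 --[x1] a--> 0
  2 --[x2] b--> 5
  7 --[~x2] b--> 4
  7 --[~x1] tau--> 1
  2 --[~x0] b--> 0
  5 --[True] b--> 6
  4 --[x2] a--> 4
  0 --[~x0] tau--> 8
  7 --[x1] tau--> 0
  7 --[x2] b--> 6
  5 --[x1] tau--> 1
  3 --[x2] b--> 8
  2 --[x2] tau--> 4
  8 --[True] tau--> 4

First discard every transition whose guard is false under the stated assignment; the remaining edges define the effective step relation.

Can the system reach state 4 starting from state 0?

Answer: REACHABLE

Analysis:
15 transition(s) survive guard evaluation.
L0 = {0}
L1 = {3,8}  now seen {0,3,8}
L2 = {4}  now seen {0,3,4,8}
R = {0,3,4,8}
Path to 4: tau·tau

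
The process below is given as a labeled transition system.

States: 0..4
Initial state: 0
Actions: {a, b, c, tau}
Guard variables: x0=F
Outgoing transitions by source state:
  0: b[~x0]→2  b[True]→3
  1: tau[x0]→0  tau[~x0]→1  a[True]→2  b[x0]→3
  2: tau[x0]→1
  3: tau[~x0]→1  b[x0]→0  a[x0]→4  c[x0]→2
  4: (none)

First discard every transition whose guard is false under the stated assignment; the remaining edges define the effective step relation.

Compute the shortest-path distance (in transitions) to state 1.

Breadth-first toward 1:
  L0 = {0}
  L1 = {2,3}
  L2 = {1}
first hit 1 at d=2 via b·tau

Answer: 2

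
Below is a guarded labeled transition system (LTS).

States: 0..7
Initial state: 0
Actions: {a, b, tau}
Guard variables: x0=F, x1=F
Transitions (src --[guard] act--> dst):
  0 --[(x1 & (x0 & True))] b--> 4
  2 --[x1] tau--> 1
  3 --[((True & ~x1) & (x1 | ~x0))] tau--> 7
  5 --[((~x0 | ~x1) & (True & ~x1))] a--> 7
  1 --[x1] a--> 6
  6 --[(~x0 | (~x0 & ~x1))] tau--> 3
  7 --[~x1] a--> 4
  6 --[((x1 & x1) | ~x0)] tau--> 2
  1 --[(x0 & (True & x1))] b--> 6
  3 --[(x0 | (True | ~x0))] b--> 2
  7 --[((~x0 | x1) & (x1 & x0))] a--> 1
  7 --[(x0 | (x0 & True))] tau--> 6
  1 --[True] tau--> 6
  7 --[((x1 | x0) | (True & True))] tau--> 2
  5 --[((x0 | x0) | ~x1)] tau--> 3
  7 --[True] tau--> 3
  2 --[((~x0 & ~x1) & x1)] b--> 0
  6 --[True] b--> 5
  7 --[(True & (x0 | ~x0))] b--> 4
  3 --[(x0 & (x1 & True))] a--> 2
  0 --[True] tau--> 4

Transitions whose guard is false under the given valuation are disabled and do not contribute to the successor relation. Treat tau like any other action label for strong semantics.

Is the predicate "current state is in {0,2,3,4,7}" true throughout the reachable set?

Answer: INVARIANT HOLDS

Analysis:
Inv-set: {0,2,3,4,7}
R = {0,4}
  0: ok
  4: ok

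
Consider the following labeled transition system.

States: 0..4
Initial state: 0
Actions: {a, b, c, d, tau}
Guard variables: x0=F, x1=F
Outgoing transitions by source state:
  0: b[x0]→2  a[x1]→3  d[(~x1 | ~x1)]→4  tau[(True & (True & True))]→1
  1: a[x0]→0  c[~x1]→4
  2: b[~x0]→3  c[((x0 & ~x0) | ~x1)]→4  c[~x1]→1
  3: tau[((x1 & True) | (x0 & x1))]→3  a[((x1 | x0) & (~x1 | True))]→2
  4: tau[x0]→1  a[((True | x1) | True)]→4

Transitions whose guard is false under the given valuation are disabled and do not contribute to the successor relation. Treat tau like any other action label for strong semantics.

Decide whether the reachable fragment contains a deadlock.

Reach set: {0,1,4}
  0: d→4  tau→1  [2 out]
  1: c→4  [1 out]
  4: a→4  [1 out]

Answer: DEADLOCK-FREE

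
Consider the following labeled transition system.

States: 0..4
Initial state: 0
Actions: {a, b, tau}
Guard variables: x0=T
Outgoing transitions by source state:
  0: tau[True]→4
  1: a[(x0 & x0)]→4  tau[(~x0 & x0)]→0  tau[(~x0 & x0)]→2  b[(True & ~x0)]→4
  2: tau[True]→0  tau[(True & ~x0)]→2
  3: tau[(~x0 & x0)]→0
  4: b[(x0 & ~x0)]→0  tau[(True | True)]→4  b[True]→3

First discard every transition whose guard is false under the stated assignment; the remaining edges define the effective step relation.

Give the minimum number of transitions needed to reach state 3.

Answer: 2

Trace:
Breadth-first toward 3:
  depth 0: {0}
  depth 1: {4}
  depth 2: {3}
3 enters at depth 2; path tau·b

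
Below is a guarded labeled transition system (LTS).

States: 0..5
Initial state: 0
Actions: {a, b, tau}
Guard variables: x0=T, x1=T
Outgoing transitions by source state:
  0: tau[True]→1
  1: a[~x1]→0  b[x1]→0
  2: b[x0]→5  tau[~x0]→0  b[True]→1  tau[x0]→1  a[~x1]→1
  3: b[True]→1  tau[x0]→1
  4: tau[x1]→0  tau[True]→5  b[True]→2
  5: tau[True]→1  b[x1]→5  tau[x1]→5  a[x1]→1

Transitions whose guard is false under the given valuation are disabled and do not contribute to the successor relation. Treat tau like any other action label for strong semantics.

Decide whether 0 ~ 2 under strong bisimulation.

Answer: NOT BISIMILAR

Analysis:
Compute ~ classes (split until stable):
  π0 = {{0,1,2,3,4,5}}
  π1 = {{0},{1},{2,3,4},{5}}
  π2 = {{0},{1},{2},{3},{4},{5}}
Fixed point at round 3; 6 class(es).
[0]={0}  [2]={2}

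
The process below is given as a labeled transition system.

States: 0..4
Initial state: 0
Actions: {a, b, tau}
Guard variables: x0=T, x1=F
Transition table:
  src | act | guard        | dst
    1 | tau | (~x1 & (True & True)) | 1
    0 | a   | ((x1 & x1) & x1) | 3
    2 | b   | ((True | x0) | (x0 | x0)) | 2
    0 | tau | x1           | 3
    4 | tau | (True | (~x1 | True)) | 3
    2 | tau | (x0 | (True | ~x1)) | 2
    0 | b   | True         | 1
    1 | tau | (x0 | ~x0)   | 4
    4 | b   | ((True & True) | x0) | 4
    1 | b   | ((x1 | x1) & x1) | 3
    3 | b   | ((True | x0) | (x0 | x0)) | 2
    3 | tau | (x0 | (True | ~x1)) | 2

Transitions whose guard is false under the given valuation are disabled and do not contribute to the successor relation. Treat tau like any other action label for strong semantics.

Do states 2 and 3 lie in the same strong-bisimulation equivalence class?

Bisimulation quotient by refinement:
  π0 = {{0,1,2,3,4}}
  π1 = {{0},{1},{2,3,4}}
stable after 2 split(s): 3 block(s)
[2]={2,3,4}  [3]={2,3,4}

Answer: BISIMILAR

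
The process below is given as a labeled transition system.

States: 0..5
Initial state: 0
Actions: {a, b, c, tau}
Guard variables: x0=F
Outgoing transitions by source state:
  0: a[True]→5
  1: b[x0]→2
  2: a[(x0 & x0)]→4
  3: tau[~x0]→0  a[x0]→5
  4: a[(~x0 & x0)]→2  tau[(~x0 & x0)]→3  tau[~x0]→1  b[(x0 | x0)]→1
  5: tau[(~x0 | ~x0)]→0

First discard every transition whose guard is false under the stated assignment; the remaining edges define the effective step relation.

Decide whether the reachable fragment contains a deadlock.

R = {0,5}
  0: a→5  [1 exit(s)]
  5: tau→0  [1 exit(s)]

Answer: DEADLOCK-FREE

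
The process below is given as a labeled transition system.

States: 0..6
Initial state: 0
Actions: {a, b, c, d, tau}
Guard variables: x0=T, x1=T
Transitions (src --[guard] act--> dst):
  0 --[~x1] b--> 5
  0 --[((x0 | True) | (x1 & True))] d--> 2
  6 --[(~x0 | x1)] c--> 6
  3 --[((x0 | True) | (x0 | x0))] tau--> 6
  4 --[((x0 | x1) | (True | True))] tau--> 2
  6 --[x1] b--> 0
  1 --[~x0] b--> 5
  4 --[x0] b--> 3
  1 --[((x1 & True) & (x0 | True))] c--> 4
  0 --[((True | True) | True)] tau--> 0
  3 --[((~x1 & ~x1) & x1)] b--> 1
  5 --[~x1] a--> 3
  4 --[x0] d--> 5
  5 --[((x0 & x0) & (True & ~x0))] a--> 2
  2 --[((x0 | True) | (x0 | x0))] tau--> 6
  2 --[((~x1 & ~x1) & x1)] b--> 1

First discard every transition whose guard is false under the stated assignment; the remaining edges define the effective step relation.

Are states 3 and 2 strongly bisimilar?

Answer: BISIMILAR

Working:
Bisimulation quotient by refinement:
  round 0: {{0,1,2,3,4,5,6}}
  round 1: {{0},{1},{2,3},{4},{5},{6}}
6 equivalence class(es) (converged in 2)
class of 3: {2,3}; class of 2: {2,3}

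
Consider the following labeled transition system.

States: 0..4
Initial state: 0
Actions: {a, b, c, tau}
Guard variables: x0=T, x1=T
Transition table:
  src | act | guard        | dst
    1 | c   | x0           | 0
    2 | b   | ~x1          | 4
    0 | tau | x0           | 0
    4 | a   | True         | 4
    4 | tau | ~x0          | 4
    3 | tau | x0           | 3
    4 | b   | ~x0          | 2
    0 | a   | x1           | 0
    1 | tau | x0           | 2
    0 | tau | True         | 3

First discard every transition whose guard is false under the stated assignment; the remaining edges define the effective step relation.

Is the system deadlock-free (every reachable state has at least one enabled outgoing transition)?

Answer: DEADLOCK-FREE

Analysis:
Reach set: {0,3}
  0: a→0  tau→0  tau→3  [3 out]
  3: tau→3  [1 out]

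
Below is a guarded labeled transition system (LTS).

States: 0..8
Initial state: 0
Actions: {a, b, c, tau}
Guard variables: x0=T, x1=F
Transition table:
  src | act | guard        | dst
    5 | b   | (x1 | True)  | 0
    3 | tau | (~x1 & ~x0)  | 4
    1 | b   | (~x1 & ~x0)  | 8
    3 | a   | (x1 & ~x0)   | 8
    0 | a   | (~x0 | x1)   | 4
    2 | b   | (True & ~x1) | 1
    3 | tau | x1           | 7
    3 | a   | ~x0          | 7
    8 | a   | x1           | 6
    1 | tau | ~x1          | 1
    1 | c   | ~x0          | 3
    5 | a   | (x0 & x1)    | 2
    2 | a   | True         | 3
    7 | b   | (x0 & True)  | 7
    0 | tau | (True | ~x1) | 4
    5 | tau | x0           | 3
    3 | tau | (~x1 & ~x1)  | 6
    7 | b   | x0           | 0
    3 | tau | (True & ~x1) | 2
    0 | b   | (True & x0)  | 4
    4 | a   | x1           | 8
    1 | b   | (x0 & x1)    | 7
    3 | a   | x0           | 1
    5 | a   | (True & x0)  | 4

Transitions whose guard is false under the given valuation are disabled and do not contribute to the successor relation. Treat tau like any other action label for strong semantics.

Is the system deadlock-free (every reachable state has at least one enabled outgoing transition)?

Answer: DEADLOCK at state 4

Trace:
Reachable = {0,4}
  0: b→4  tau→4  [deg 2]
  4: ∅  [STUCK]
witness 4: tau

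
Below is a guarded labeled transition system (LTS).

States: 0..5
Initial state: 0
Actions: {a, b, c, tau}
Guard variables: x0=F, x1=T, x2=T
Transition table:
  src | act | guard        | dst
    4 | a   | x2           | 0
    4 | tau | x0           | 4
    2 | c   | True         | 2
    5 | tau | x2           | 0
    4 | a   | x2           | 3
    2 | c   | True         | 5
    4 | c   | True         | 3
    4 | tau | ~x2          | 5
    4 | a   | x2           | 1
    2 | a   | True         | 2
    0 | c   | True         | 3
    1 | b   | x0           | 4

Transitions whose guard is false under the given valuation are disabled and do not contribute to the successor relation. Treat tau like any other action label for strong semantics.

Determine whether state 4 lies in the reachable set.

After dropping false guards: 9 live edges.
Layer 0: {0}
Layer 1: {3}  now seen {0,3}
R = {0,3}

Answer: UNREACHABLE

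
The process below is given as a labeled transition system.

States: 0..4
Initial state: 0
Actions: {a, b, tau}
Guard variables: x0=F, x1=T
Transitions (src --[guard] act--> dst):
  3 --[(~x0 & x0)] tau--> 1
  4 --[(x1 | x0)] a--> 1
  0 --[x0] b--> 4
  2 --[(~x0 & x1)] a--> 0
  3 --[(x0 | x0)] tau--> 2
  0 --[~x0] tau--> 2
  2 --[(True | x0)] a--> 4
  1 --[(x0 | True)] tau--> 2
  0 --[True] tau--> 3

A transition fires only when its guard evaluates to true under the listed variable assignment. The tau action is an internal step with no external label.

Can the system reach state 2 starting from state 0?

Answer: REACHABLE

Trace:
After dropping false guards: 6 live edges.
L0 = {0}
L1 = {2,3}  now seen {0,2,3}
L2 = {4}  now seen {0,2,3,4}
L3 = {1}  now seen {0,1,2,3,4}
Reach set: {0,1,2,3,4}
witness 2: tau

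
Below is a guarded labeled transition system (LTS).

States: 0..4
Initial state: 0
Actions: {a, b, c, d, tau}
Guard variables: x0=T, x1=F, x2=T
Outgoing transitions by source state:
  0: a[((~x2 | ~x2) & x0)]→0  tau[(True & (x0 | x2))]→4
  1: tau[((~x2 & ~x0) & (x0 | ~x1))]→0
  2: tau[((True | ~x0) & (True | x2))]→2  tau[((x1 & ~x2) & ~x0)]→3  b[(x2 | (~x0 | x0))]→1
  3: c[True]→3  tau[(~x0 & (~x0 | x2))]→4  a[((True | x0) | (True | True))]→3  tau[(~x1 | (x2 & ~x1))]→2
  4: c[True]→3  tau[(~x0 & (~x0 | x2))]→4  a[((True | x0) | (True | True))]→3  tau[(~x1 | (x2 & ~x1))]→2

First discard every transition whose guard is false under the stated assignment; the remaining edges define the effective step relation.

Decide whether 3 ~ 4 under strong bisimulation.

Refine partition for ~:
  round 0: {{0,1,2,3,4}}
  round 1: {{0},{1},{2},{3,4}}
4 equivalence class(es) (converged in 2)
3∈{3,4}, 4∈{3,4}

Answer: BISIMILAR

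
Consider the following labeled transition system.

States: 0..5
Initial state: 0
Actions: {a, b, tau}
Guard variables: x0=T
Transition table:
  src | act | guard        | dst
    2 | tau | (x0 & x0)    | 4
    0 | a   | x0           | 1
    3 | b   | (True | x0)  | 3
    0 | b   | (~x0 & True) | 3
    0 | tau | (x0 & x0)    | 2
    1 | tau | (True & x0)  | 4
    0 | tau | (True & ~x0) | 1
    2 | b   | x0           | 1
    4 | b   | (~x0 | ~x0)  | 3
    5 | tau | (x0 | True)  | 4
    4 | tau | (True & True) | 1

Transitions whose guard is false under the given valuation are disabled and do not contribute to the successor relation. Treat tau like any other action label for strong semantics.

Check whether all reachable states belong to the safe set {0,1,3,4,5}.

Safe = {0,1,3,4,5}
R = {0,1,2,4}
  0: ok
  1: ok
  2: VIOLATES
  4: ok
counterexample path to 2: tau

Answer: INVARIANT VIOLATED at state 2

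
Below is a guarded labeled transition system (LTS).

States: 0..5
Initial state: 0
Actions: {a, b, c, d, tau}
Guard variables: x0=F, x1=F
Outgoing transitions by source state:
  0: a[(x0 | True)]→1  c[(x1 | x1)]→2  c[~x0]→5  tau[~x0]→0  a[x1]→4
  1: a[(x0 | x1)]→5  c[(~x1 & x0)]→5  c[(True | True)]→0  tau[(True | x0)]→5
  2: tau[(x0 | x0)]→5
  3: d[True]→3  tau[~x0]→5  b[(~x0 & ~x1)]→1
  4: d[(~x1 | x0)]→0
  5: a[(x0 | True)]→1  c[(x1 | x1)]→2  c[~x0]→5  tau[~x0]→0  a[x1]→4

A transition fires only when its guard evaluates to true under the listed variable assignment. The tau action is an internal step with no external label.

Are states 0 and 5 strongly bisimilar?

Answer: BISIMILAR

Analysis:
Bisimulation quotient by refinement:
  π0 = {{0,1,2,3,4,5}}
  π1 = {{0,5},{1},{2},{3},{4}}
Fixed point at round 2; 5 class(es).
0∈{0,5}, 5∈{0,5}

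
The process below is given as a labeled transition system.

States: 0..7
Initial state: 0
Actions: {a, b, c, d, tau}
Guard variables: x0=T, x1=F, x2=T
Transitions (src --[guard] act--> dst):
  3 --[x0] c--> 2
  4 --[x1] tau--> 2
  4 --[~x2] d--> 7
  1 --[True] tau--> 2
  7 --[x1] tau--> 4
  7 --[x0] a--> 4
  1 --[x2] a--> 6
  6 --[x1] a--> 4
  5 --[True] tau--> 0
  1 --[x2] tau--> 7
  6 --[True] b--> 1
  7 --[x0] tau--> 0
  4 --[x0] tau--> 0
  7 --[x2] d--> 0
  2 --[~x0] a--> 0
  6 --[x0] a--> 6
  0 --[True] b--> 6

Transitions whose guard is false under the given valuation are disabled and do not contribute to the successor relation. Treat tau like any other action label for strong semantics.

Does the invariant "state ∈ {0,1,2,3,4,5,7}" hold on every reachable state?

Allowed set {0,1,2,3,4,5,7}
Reach set: {0,1,2,4,6,7}
  0: ✓
  1: ✓
  2: ✓
  4: ✓
  6: ✗ unsafe
  7: ✓
counterexample path to 6: b

Answer: INVARIANT VIOLATED at state 6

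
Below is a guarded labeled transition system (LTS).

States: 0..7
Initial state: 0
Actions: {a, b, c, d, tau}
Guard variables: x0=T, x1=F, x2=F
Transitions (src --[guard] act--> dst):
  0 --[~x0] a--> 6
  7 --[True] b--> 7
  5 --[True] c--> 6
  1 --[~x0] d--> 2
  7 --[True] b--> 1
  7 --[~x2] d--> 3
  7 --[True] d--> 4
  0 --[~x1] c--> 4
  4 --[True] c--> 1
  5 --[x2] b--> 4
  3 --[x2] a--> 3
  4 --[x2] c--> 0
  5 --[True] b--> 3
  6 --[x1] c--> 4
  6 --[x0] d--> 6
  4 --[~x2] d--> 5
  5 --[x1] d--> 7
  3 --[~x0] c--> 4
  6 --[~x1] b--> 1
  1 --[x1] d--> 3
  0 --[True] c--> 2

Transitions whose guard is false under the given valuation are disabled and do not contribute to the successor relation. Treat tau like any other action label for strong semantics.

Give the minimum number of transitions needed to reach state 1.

Breadth-first toward 1:
  L0 = {0}
  L1 = {2,4}
  L2 = {1,5}
depth(1)=2, e.g. c·c

Answer: 2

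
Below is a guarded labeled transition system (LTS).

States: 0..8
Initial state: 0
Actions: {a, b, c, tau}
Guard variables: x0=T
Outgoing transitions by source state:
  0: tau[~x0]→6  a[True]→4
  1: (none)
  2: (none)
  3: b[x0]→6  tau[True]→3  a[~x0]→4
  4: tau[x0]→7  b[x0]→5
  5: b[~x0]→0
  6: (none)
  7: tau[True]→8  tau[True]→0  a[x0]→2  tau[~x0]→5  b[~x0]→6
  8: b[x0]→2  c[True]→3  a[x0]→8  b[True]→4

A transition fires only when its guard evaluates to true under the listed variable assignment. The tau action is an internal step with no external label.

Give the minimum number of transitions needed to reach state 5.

Answer: 2

Trace:
Layered search for 5:
  L0 = {0}
  L1 = {4}
  L2 = {5,7}
depth(5)=2, e.g. a·b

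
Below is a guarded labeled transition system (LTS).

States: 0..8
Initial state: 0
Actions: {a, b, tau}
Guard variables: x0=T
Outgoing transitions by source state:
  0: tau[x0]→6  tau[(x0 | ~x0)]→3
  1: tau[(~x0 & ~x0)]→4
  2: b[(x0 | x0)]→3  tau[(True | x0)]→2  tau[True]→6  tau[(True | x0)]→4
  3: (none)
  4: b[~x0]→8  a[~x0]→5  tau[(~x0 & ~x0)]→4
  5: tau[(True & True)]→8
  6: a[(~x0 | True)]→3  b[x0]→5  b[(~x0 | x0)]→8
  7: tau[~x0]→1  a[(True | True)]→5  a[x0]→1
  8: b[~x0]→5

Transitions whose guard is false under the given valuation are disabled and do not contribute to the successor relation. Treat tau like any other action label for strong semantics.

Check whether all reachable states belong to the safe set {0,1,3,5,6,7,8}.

Answer: INVARIANT HOLDS

Analysis:
Safe = {0,1,3,5,6,7,8}
R = {0,3,5,6,8}
  0: ✓
  3: ✓
  5: ✓
  6: ✓
  8: ✓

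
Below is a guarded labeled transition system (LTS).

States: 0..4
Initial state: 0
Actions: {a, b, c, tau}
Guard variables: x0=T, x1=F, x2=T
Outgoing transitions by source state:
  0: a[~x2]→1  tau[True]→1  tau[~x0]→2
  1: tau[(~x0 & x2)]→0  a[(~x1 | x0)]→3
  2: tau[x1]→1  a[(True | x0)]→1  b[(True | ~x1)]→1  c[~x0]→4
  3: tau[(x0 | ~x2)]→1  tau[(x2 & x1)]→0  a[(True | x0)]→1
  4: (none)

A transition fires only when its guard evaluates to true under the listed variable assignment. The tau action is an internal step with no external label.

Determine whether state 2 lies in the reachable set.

Answer: UNREACHABLE

Working:
After dropping false guards: 6 live edges.
depth 0: {0}
depth 1: {1}  now seen {0,1}
depth 2: {3}  now seen {0,1,3}
R = {0,1,3}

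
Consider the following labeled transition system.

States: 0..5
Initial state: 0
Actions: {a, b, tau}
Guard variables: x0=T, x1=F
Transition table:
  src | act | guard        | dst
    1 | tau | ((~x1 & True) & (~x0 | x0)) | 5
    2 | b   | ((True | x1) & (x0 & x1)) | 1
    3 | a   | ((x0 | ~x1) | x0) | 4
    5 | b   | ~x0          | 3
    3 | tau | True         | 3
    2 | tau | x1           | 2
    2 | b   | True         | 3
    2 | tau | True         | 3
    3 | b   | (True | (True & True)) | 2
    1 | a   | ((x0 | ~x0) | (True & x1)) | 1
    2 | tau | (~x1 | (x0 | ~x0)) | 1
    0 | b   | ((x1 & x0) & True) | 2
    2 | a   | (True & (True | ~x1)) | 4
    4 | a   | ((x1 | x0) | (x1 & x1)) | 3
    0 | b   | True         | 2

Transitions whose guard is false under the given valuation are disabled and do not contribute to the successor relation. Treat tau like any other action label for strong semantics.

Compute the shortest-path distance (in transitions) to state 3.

Answer: 2

Analysis:
Breadth-first toward 3:
  Layer 0: {0}
  Layer 1: {2}
  Layer 2: {1,3,4}
3 enters at depth 2; path b·b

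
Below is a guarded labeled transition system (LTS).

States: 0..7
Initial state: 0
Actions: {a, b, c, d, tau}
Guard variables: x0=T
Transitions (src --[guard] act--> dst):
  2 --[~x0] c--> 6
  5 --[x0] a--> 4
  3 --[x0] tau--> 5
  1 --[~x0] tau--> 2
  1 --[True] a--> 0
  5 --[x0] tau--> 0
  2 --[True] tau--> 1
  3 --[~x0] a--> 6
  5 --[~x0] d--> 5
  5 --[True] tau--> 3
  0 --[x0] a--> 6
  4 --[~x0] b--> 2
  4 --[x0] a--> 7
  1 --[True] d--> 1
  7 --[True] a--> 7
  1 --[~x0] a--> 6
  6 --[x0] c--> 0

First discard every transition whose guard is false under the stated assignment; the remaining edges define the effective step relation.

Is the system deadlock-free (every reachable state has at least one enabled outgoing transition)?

Answer: DEADLOCK-FREE

Working:
Reachable = {0,6}
  0: a→6  [deg 1]
  6: c→0  [deg 1]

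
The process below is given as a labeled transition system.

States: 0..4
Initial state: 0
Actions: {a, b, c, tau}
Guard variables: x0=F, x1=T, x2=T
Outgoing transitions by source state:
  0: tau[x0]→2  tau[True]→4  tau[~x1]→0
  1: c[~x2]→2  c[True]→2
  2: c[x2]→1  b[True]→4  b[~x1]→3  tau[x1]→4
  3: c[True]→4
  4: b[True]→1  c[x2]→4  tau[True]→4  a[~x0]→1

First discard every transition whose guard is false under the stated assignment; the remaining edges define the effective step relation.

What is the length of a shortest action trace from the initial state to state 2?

Layered search for 2:
  Layer 0: {0}
  Layer 1: {4}
  Layer 2: {1}
  Layer 3: {2}
2 enters at depth 3; path tau·a·c

Answer: 3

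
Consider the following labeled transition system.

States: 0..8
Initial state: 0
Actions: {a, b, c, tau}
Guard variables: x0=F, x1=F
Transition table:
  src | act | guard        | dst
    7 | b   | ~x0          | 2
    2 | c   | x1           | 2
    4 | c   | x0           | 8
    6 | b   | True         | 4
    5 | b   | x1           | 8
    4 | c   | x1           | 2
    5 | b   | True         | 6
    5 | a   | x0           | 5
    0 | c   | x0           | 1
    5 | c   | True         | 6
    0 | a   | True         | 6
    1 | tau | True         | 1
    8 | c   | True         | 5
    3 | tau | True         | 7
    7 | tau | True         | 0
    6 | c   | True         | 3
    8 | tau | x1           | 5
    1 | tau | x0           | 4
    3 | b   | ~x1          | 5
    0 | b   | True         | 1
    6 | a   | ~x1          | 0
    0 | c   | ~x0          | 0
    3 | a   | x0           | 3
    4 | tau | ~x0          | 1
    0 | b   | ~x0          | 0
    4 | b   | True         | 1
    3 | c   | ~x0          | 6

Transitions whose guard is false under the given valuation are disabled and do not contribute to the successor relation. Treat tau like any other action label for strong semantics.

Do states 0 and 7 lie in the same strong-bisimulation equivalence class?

Answer: NOT BISIMILAR

Analysis:
Compute ~ classes (split until stable):
  P[0] = {{0,1,2,3,4,5,6,7,8}}
  P[1] = {{0,6},{1},{2},{3},{4,7},{5},{8}}
  P[2] = {{0},{1},{2},{3},{4},{5},{6},{7},{8}}
stable after 3 split(s): 9 block(s)
0∈{0}, 7∈{7}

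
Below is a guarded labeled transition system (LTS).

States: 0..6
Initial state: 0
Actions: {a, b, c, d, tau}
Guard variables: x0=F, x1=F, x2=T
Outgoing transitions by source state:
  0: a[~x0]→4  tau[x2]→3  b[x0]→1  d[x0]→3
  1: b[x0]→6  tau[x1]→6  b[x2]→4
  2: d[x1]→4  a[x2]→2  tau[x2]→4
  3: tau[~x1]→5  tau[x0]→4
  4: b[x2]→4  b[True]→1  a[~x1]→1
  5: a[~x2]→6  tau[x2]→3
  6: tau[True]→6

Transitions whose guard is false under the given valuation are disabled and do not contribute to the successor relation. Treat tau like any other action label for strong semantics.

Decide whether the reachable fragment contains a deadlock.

Answer: DEADLOCK-FREE

Analysis:
Reachable = {0,1,3,4,5}
  0: a→4  tau→3  [2 out]
  1: b→4  [1 out]
  3: tau→5  [1 out]
  4: a→1  b→1  b→4  [3 out]
  5: tau→3  [1 out]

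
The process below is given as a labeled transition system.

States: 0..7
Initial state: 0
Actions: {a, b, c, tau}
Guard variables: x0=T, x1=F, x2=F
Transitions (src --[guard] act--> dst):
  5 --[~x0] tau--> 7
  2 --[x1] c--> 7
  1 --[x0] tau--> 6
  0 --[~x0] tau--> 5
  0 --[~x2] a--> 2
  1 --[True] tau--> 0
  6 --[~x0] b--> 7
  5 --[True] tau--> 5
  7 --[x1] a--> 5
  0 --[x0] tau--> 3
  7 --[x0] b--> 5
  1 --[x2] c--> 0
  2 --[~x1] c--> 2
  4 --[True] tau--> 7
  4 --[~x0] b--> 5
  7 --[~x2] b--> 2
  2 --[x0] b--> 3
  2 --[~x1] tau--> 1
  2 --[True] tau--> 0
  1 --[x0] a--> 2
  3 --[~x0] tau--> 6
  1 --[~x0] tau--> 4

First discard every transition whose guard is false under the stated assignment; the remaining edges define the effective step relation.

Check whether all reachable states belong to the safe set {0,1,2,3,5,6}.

Answer: INVARIANT HOLDS

Trace:
Safe = {0,1,2,3,5,6}
Reach set: {0,1,2,3,6}
  0: ✓
  1: ✓
  2: ✓
  3: ✓
  6: ✓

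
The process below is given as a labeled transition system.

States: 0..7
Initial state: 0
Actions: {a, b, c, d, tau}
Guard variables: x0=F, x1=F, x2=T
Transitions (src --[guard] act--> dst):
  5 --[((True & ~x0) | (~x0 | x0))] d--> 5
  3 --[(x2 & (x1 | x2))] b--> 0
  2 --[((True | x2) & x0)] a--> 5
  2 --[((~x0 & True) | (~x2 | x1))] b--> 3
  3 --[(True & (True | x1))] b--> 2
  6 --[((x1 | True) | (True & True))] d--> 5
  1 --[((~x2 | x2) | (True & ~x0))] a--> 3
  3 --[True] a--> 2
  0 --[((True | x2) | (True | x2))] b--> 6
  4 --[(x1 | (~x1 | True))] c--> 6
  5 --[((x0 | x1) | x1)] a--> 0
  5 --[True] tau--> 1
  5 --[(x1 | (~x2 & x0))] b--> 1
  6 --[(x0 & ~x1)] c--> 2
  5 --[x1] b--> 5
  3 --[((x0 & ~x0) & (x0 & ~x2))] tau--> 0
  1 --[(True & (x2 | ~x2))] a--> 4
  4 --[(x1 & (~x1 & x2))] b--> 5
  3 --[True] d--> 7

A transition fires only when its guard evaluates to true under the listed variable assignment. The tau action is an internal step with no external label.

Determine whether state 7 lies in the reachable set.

Answer: REACHABLE

Analysis:
12 transition(s) survive guard evaluation.
L0 = {0}
L1 = {6}  now seen {0,6}
L2 = {5}  now seen {0,5,6}
L3 = {1}  now seen {0,1,5,6}
L4 = {3,4}  now seen {0,1,3,4,5,6}
L5 = {2,7}  now seen {0,1,2,3,4,5,6,7}
Reach set: {0,1,2,3,4,5,6,7}
trace reaching 7: b·d·tau·a·d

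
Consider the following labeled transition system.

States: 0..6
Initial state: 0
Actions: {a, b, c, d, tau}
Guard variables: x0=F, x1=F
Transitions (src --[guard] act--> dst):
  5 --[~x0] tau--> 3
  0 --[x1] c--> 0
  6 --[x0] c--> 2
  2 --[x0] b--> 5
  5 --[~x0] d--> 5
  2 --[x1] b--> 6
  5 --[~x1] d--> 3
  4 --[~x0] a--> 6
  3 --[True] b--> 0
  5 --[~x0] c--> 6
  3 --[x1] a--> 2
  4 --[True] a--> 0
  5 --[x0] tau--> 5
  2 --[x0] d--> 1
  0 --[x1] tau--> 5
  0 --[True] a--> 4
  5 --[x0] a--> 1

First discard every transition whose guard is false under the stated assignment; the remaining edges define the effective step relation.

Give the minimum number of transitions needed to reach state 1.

Layered search for 1:
  Layer 0: {0}
  Layer 1: {4}
  Layer 2: {6}
1 never appears.

Answer: UNREACHABLE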